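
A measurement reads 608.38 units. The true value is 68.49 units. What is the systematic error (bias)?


Systematic error = measured - true
= 608.38 - 68.49
= 539.8900

539.8900


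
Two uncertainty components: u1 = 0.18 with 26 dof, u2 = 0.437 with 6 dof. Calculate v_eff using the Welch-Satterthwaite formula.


uc = sqrt(u1^2 + u2^2) = sqrt(0.18^2 + 0.437^2) = 0.4726193
v_eff = uc^4 / (u1^4/v1 + u2^4/v2)
= 0.4726193^4 / (0.18^4/26 + 0.437^4/6)
= 0.049893711 / 0.0061185685
v_eff = 8.1545

8.1545


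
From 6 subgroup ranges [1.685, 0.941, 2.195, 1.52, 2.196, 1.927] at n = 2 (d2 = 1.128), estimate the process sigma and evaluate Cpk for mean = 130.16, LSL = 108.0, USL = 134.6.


R_bar = (1.685 + 0.941 + 2.195 + 1.52 + 2.196 + 1.927) / 6 = 1.744
sigma = R_bar / d2 = 1.744 / 1.128 = 1.5460993
Cp = (USL - LSL)/(6*sigma) = (134.6 - 108.0)/(6*1.5460993) = 2.8674
Cpu = (134.6 - 130.16)/(3*1.5460993) = 0.9572
Cpl = (130.16 - 108.0)/(3*1.5460993) = 4.7776
Cpk = min(Cpu, Cpl) = 0.9572

0.9572


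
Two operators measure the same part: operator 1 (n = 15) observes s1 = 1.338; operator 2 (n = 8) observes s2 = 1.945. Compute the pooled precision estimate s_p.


s_p = sqrt(((n1-1)*s1^2 + (n2-1)*s2^2) / (n1+n2-2))
numerator = (15-1)*1.338^2 + (8-1)*1.945^2 = 25.063416 + 26.481175 = 51.544591
denominator = 15 + 8 - 2 = 21
s_p^2 = 51.544591 / 21 = 2.4545043
s_p = sqrt(2.4545043) = 1.5667

1.5667


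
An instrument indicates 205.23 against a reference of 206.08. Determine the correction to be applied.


Correction = standard - reading
= 206.08 - 205.23
= 0.8500

0.8500


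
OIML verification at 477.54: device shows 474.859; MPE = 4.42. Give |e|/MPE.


e = indication - reference = 474.859 - 477.54 = -2.6810
|e| = 2.6810
ratio = |e| / MPE = 2.6810 / 4.42
ratio = 0.6066

0.6066


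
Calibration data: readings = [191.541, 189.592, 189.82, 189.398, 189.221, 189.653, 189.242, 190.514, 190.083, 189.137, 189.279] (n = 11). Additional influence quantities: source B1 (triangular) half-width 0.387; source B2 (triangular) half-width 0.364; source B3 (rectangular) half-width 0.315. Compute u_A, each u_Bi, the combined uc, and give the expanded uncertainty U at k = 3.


mean = (191.541 + 189.592 + 189.82 + 189.398 + 189.221 + 189.653 + 189.242 + 190.514 + 190.083 + 189.137 + 189.279) / 11 = 189.7709091
s = sqrt(sum((x - mean)^2)/(n-1)) = 0.72084318
u_A = s / sqrt(n) = 0.72084318 / sqrt(11) = 0.2173424
u_B1 = 0.387 / sqrt(6) = 0.15799209
u_B2 = 0.364 / sqrt(6) = 0.14860238
u_B3 = 0.315 / sqrt(3) = 0.18186533
uc = sqrt(0.2173424^2 + 0.15799209^2 + 0.14860238^2 + 0.18186533^2) = 0.35687096
U = k * uc = 3 * 0.35687096
U = 1.0706

1.0706


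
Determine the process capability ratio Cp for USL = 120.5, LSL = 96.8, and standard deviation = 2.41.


Cp = (USL - LSL) / (6 * sigma)
= (120.5 - 96.8) / (6 * 2.41)
= 23.7000 / 14.4600
= 1.6390

1.6390


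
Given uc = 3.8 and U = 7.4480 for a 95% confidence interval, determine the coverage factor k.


k = U / uc
k = 7.4480 / 3.8
k = 1.96

1.96


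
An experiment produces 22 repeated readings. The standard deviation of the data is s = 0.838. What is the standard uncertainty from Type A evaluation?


u_A = s / sqrt(n)
u_A = 0.838 / sqrt(22)
u_A = 0.838 / 4.6904158
u_A = 0.1787

0.1787


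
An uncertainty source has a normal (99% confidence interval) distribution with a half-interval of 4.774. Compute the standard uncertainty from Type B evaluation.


u_B = half_width / 2.576
u_B = 4.774 / 2.576
u_B = 1.8533

1.8533


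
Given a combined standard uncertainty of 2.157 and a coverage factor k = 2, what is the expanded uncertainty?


U = k * uc
U = 2 * 2.157
U = 4.3140

4.3140


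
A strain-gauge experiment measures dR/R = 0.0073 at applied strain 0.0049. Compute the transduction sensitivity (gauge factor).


GF = (dR/R) / epsilon
= 0.0073 / 0.0049
= 1.4898

1.4898


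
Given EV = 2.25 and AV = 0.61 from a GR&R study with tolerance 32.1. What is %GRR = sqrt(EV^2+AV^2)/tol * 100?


GRR = sqrt(EV^2 + AV^2) = sqrt(2.25^2 + 0.61^2) = 2.3312229
%GRR = GRR / tol * 100 = 2.3312229 / 32.1 * 100
%GRR = 7.2624

7.2624


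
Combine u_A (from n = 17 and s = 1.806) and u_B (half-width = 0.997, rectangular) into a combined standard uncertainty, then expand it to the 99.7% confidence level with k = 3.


u_A = s / sqrt(n) = 1.806 / sqrt(17) = 0.43801934
u_B = half_width / sqrt(3) = 0.997 / sqrt(3) = 0.57561822
uc = sqrt(u_A^2 + u_B^2) = sqrt(0.43801934^2 + 0.57561822^2) = 0.72332377
U = k * uc = 3 * 0.72332377
U = 2.1700

2.1700


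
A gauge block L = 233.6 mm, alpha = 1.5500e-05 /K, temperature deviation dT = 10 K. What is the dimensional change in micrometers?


dL = L * alpha * dT
= 233.6 * 1.5500e-05 * 10
= 0.0362080 mm
dL_um = 0.0362080 * 1000 = 36.2080 um

36.2080


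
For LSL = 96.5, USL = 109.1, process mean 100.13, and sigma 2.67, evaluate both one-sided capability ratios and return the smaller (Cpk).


Cpu = (USL - mean) / (3*sigma) = (109.1 - 100.13) / (3*2.67) = 1.1199
Cpl = (mean - LSL) / (3*sigma) = (100.13 - 96.5) / (3*2.67) = 0.4532
Cpk = min(Cpu, Cpl) = 0.4532

0.4532


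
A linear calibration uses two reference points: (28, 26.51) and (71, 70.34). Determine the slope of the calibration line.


slope = (y2 - y1) / (x2 - x1)
= (70.34 - 26.51) / (71 - 28)
= 43.8300 / 43
= 1.0193

1.0193


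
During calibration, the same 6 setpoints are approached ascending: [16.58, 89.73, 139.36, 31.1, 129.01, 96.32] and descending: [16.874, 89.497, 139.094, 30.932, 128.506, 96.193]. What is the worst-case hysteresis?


|16.58 - 16.874| = 0.2940
|89.73 - 89.497| = 0.2330
|139.36 - 139.094| = 0.2660
|31.1 - 30.932| = 0.1680
|129.01 - 128.506| = 0.5040
|96.32 - 96.193| = 0.1270
hysteresis = max(diffs) = 0.5040

0.5040


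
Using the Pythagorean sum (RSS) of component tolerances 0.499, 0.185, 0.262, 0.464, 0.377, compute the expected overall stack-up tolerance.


RSS = sqrt(0.499^2 + 0.185^2 + 0.262^2 + 0.464^2 + 0.377^2)
= sqrt(0.709295)
= 0.8422

0.8422


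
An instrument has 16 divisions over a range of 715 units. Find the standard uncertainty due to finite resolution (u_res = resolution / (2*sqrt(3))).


resolution = range / divisions
resolution = 715 / 16 = 44.6875
u_res = resolution / (2*sqrt(3))
u_res = 44.6875 / 3.4641016
u_res = 12.9002

12.9002


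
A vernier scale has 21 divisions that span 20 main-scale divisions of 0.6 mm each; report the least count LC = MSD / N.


LC = MSD / n_div
= 0.6 / 21
= 0.0286

0.0286


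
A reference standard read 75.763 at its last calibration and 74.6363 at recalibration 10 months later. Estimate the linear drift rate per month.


rate = (v2 - v1) / months
= (74.6363 - 75.763) / 10
= -1.1267 / 10
= -0.1127

-0.1127


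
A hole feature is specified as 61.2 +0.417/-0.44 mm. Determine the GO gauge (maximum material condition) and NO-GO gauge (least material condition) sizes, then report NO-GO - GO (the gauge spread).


GO = nominal - lower_tol (smallest hole = maximum material condition)
GO = 61.2 - 0.44 = 60.76
NO-GO = nominal + upper_tol (largest hole = least material condition)
NO-GO = 61.2 + 0.417 = 61.617
spread = NO-GO - GO = 61.617 - 60.76 = 0.8570

0.8570


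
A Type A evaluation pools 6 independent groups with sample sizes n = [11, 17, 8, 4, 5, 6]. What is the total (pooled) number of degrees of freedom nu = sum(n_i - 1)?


nu = sum_i (n_i - 1)
nu = ((11 - 1) + (17 - 1) + (8 - 1) + (4 - 1) + (5 - 1) + (6 - 1))
nu = 10 + 16 + 7 + 3 + 4 + 5
nu = 45

45


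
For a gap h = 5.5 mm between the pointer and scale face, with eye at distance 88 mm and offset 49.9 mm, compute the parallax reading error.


error = h * offset / d
= 5.5 * 49.9 / 88
= 3.1187

3.1187


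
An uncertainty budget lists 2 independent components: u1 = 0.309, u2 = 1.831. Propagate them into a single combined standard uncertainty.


uc = sqrt(0.309^2 + 1.831^2)
uc = sqrt(3.448042)
uc = 1.8569

1.8569


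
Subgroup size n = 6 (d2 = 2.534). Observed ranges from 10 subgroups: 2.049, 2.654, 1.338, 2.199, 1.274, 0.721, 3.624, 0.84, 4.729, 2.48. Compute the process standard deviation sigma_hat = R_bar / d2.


R_bar = (2.049 + 2.654 + 1.338 + 2.199 + 1.274 + 0.721 + 3.624 + 0.84 + 4.729 + 2.48) / 10
R_bar = 21.908 / 10 = 2.1908
sigma_hat = R_bar / d2 = 2.1908 / 2.534 = 0.8646

0.8646


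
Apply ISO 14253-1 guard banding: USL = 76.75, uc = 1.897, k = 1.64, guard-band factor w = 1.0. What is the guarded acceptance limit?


U = k * uc = 1.64 * 1.897 = 3.11108
guard band g = w * U = 1.0 * 3.11108 = 3.11108
AL = USL - g = 76.75 - 3.11108
AL = 73.6389

73.6389


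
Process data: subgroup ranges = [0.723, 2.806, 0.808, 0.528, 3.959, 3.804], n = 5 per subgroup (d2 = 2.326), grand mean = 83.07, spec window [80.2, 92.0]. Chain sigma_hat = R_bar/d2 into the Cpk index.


R_bar = (0.723 + 2.806 + 0.808 + 0.528 + 3.959 + 3.804) / 6 = 2.1046667
sigma = R_bar / d2 = 2.1046667 / 2.326 = 0.90484381
Cp = (USL - LSL)/(6*sigma) = (92.0 - 80.2)/(6*0.90484381) = 2.1735
Cpu = (92.0 - 83.07)/(3*0.90484381) = 3.2897
Cpl = (83.07 - 80.2)/(3*0.90484381) = 1.0573
Cpk = min(Cpu, Cpl) = 1.0573

1.0573


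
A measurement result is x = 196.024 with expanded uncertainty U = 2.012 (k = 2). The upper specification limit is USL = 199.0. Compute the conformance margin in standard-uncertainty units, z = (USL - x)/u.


u = U / k = 2.012 / 2 = 1.006
margin = |USL - x| = |199.0 - 196.024| = 2.976
z = margin / u = 2.976 / 1.006
z = 2.9583

2.9583


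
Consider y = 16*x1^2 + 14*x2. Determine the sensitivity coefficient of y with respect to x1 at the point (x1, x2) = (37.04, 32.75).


y = 16*x1^2 + 14*x2
dy/dx1 = 2*16*x1
Evaluate at x1 = 37.04: c1 = 32 * 37.04
c1 = 1185.2800

1185.2800


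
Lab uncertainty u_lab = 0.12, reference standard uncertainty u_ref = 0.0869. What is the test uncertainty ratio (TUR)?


TUR = u_lab / u_ref
= 0.12 / 0.0869
= 1.3809

1.3809


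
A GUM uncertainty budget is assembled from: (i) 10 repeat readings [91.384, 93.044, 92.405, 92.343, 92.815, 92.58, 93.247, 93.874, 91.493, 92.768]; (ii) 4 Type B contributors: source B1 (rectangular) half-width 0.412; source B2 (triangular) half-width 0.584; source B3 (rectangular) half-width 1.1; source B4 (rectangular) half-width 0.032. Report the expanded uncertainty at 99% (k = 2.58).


mean = (91.384 + 93.044 + 92.405 + 92.343 + 92.815 + 92.58 + 93.247 + 93.874 + 91.493 + 92.768) / 10 = 92.5953
s = sqrt(sum((x - mean)^2)/(n-1)) = 0.75436714
u_A = s / sqrt(n) = 0.75436714 / sqrt(10) = 0.23855184
u_B1 = 0.412 / sqrt(3) = 0.23786831
u_B2 = 0.584 / sqrt(6) = 0.238417
u_B3 = 1.1 / sqrt(3) = 0.6350853
u_B4 = 0.032 / sqrt(3) = 0.018475209
uc = sqrt(0.23855184^2 + 0.23786831^2 + 0.238417^2 + 0.6350853^2 + 0.018475209^2) = 0.75763161
U = k * uc = 2.58 * 0.75763161
U = 1.9547

1.9547


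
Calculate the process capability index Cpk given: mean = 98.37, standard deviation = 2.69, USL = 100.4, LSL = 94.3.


Cpu = (USL - mean) / (3*sigma) = (100.4 - 98.37) / (3*2.69) = 0.2515
Cpl = (mean - LSL) / (3*sigma) = (98.37 - 94.3) / (3*2.69) = 0.5043
Cpk = min(Cpu, Cpl) = 0.2515

0.2515


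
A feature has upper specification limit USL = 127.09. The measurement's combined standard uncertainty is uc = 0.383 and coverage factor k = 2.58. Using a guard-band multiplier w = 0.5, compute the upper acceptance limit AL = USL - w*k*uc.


U = k * uc = 2.58 * 0.383 = 0.98814
guard band g = w * U = 0.5 * 0.98814 = 0.49407
AL = USL - g = 127.09 - 0.49407
AL = 126.5959

126.5959


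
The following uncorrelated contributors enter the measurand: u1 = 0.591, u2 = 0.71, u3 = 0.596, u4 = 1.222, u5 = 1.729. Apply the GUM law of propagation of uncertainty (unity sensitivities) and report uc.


uc = sqrt(0.591^2 + 0.71^2 + 0.596^2 + 1.222^2 + 1.729^2)
uc = sqrt(5.691322)
uc = 2.3856

2.3856


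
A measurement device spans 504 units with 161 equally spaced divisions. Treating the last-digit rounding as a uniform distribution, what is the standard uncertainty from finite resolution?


resolution = range / divisions
resolution = 504 / 161 = 3.1304348
u_res = resolution / (2*sqrt(3))
u_res = 3.1304348 / 3.4641016
u_res = 0.9037

0.9037


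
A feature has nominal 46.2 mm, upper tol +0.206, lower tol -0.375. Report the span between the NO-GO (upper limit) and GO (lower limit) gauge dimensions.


GO = nominal - lower_tol (smallest hole = maximum material condition)
GO = 46.2 - 0.375 = 45.825
NO-GO = nominal + upper_tol (largest hole = least material condition)
NO-GO = 46.2 + 0.206 = 46.406
spread = NO-GO - GO = 46.406 - 45.825 = 0.5810

0.5810


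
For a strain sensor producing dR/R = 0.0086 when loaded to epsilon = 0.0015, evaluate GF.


GF = (dR/R) / epsilon
= 0.0086 / 0.0015
= 5.7333

5.7333


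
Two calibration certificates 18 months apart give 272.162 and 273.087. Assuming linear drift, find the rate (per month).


rate = (v2 - v1) / months
= (273.087 - 272.162) / 18
= 0.9250 / 18
= 0.0514

0.0514


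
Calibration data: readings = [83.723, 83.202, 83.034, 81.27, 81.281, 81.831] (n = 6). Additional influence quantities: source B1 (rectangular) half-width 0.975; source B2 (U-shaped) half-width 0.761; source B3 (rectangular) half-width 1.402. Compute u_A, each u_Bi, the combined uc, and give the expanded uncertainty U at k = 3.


mean = (83.723 + 83.202 + 83.034 + 81.27 + 81.281 + 81.831) / 6 = 82.39016667
s = sqrt(sum((x - mean)^2)/(n-1)) = 1.0628011
u_A = s / sqrt(n) = 1.0628011 / sqrt(6) = 0.43388673
u_B1 = 0.975 / sqrt(3) = 0.56291651
u_B2 = 0.761 / sqrt(2) = 0.53810826
u_B3 = 1.402 / sqrt(3) = 0.80944508
uc = sqrt(0.43388673^2 + 0.56291651^2 + 0.53810826^2 + 0.80944508^2) = 1.2041157
U = k * uc = 3 * 1.2041157
U = 3.6123

3.6123


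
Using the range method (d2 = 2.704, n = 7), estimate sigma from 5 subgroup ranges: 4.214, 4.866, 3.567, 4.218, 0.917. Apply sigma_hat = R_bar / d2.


R_bar = (4.214 + 4.866 + 3.567 + 4.218 + 0.917) / 5
R_bar = 17.782 / 5 = 3.5564
sigma_hat = R_bar / d2 = 3.5564 / 2.704 = 1.3152

1.3152


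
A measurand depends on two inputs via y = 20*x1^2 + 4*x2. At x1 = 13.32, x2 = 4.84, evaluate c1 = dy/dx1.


y = 20*x1^2 + 4*x2
dy/dx1 = 2*20*x1
Evaluate at x1 = 13.32: c1 = 40 * 13.32
c1 = 532.8000

532.8000


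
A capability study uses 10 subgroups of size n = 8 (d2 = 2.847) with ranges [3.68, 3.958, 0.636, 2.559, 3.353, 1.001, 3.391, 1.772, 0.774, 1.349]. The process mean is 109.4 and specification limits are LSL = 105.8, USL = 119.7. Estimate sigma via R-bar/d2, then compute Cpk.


R_bar = (3.68 + 3.958 + 0.636 + 2.559 + 3.353 + 1.001 + 3.391 + 1.772 + 0.774 + 1.349) / 10 = 2.2473
sigma = R_bar / d2 = 2.2473 / 2.847 = 0.78935722
Cp = (USL - LSL)/(6*sigma) = (119.7 - 105.8)/(6*0.78935722) = 2.9349
Cpu = (119.7 - 109.4)/(3*0.78935722) = 4.3495
Cpl = (109.4 - 105.8)/(3*0.78935722) = 1.5202
Cpk = min(Cpu, Cpl) = 1.5202

1.5202


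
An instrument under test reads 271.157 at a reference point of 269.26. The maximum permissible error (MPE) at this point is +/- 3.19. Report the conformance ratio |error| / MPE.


e = indication - reference = 271.157 - 269.26 = 1.8970
|e| = 1.8970
ratio = |e| / MPE = 1.8970 / 3.19
ratio = 0.5947

0.5947


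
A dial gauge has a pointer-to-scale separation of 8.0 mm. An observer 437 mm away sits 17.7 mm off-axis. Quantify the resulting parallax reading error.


error = h * offset / d
= 8.0 * 17.7 / 437
= 0.3240

0.3240


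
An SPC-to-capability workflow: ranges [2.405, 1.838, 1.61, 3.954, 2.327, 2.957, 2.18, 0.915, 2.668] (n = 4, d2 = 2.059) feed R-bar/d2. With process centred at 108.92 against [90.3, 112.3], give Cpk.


R_bar = (2.405 + 1.838 + 1.61 + 3.954 + 2.327 + 2.957 + 2.18 + 0.915 + 2.668) / 9 = 2.3171111
sigma = R_bar / d2 = 2.3171111 / 2.059 = 1.1253575
Cp = (USL - LSL)/(6*sigma) = (112.3 - 90.3)/(6*1.1253575) = 3.2582
Cpu = (112.3 - 108.92)/(3*1.1253575) = 1.0012
Cpl = (108.92 - 90.3)/(3*1.1253575) = 5.5153
Cpk = min(Cpu, Cpl) = 1.0012

1.0012


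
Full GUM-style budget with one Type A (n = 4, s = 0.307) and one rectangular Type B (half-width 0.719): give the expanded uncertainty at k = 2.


u_A = s / sqrt(n) = 0.307 / sqrt(4) = 0.1535
u_B = half_width / sqrt(3) = 0.719 / sqrt(3) = 0.41511484
uc = sqrt(u_A^2 + u_B^2) = sqrt(0.1535^2 + 0.41511484^2) = 0.44258624
U = k * uc = 2 * 0.44258624
U = 0.8852

0.8852


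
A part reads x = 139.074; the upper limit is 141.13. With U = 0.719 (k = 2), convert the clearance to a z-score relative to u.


u = U / k = 0.719 / 2 = 0.3595
margin = |USL - x| = |141.13 - 139.074| = 2.056
z = margin / u = 2.056 / 0.3595
z = 5.7191

5.7191


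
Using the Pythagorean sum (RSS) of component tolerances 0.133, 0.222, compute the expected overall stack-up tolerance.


RSS = sqrt(0.133^2 + 0.222^2)
= sqrt(0.066973)
= 0.2588

0.2588


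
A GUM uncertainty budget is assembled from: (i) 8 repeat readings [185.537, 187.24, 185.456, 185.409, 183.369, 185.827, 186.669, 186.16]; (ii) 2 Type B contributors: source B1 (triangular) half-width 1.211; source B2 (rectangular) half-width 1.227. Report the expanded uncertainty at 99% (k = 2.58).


mean = (185.537 + 187.24 + 185.456 + 185.409 + 183.369 + 185.827 + 186.669 + 186.16) / 8 = 185.708375
s = sqrt(sum((x - mean)^2)/(n-1)) = 1.1428083
u_A = s / sqrt(n) = 1.1428083 / sqrt(8) = 0.40404375
u_B1 = 1.211 / sqrt(6) = 0.49438868
u_B2 = 1.227 / sqrt(3) = 0.70840878
uc = sqrt(0.40404375^2 + 0.49438868^2 + 0.70840878^2) = 0.95368471
U = k * uc = 2.58 * 0.95368471
U = 2.4605

2.4605


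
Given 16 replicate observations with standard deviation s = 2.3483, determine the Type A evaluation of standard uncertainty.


u_A = s / sqrt(n)
u_A = 2.3483 / sqrt(16)
u_A = 2.3483 / 4
u_A = 0.5871

0.5871


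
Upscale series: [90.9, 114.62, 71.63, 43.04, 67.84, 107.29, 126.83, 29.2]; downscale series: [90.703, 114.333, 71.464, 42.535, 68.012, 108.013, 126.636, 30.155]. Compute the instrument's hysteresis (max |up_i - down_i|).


|90.9 - 90.703| = 0.1970
|114.62 - 114.333| = 0.2870
|71.63 - 71.464| = 0.1660
|43.04 - 42.535| = 0.5050
|67.84 - 68.012| = 0.1720
|107.29 - 108.013| = 0.7230
|126.83 - 126.636| = 0.1940
|29.2 - 30.155| = 0.9550
hysteresis = max(diffs) = 0.9550

0.9550


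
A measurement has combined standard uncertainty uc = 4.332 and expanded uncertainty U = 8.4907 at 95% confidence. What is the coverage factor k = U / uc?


k = U / uc
k = 8.4907 / 4.332
k = 1.96

1.96


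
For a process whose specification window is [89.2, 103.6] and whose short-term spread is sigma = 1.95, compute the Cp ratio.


Cp = (USL - LSL) / (6 * sigma)
= (103.6 - 89.2) / (6 * 1.95)
= 14.4000 / 11.7000
= 1.2308

1.2308


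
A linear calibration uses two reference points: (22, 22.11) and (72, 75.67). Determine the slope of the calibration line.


slope = (y2 - y1) / (x2 - x1)
= (75.67 - 22.11) / (72 - 22)
= 53.5600 / 50
= 1.0712

1.0712


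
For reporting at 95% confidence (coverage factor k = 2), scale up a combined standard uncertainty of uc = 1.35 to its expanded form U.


U = k * uc
U = 2 * 1.35
U = 2.7000

2.7000


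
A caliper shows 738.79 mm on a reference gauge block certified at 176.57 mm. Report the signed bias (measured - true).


Systematic error = measured - true
= 738.79 - 176.57
= 562.2200

562.2200


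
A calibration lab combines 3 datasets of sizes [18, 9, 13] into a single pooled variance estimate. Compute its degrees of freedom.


nu = sum_i (n_i - 1)
nu = ((18 - 1) + (9 - 1) + (13 - 1))
nu = 17 + 8 + 12
nu = 37

37


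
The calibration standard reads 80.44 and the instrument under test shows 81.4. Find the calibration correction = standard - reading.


Correction = standard - reading
= 80.44 - 81.4
= -0.9600

-0.9600


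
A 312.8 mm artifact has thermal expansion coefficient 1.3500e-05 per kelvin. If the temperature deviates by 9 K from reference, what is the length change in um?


dL = L * alpha * dT
= 312.8 * 1.3500e-05 * 9
= 0.0380052 mm
dL_um = 0.0380052 * 1000 = 38.0052 um

38.0052


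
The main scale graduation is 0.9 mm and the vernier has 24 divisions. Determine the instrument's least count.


LC = MSD / n_div
= 0.9 / 24
= 0.0375

0.0375


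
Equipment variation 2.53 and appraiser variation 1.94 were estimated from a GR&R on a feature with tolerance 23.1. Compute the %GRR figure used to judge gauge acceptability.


GRR = sqrt(EV^2 + AV^2) = sqrt(2.53^2 + 1.94^2) = 3.1881813
%GRR = GRR / tol * 100 = 3.1881813 / 23.1 * 100
%GRR = 13.8017

13.8017


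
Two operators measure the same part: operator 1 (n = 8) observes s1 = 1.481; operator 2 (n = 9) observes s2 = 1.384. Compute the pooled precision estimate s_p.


s_p = sqrt(((n1-1)*s1^2 + (n2-1)*s2^2) / (n1+n2-2))
numerator = (8-1)*1.481^2 + (9-1)*1.384^2 = 15.353527 + 15.323648 = 30.677175
denominator = 8 + 9 - 2 = 15
s_p^2 = 30.677175 / 15 = 2.045145
s_p = sqrt(2.045145) = 1.4301

1.4301


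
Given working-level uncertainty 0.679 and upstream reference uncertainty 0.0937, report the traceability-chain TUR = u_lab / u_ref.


TUR = u_lab / u_ref
= 0.679 / 0.0937
= 7.2465

7.2465


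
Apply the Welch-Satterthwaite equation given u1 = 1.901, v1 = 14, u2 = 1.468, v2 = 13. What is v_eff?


uc = sqrt(u1^2 + u2^2) = sqrt(1.901^2 + 1.468^2) = 2.4018378
v_eff = uc^4 / (u1^4/v1 + u2^4/v2)
= 2.4018378^4 / (1.901^4/14 + 1.468^4/13)
= 33.27934 / 1.2900662
v_eff = 25.7966

25.7966


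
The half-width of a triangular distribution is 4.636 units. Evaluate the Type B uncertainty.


u_B = half_width / sqrt(6)
u_B = 4.636 / 2.4494897
u_B = 1.8926

1.8926


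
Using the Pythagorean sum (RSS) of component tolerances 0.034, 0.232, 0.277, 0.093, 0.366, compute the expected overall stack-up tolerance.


RSS = sqrt(0.034^2 + 0.232^2 + 0.277^2 + 0.093^2 + 0.366^2)
= sqrt(0.274314)
= 0.5237

0.5237


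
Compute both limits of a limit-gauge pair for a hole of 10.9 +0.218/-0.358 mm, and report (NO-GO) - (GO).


GO = nominal - lower_tol (smallest hole = maximum material condition)
GO = 10.9 - 0.358 = 10.542
NO-GO = nominal + upper_tol (largest hole = least material condition)
NO-GO = 10.9 + 0.218 = 11.118
spread = NO-GO - GO = 11.118 - 10.542 = 0.5760

0.5760


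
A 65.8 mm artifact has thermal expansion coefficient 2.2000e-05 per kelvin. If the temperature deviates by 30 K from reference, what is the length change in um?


dL = L * alpha * dT
= 65.8 * 2.2000e-05 * 30
= 0.0434280 mm
dL_um = 0.0434280 * 1000 = 43.4280 um

43.4280


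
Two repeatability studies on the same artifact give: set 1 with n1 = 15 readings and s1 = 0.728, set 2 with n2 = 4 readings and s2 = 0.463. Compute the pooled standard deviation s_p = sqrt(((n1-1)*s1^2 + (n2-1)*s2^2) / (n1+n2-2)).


s_p = sqrt(((n1-1)*s1^2 + (n2-1)*s2^2) / (n1+n2-2))
numerator = (15-1)*0.728^2 + (4-1)*0.463^2 = 7.419776 + 0.643107 = 8.062883
denominator = 15 + 4 - 2 = 17
s_p^2 = 8.062883 / 17 = 0.47428724
s_p = sqrt(0.47428724) = 0.6887

0.6887


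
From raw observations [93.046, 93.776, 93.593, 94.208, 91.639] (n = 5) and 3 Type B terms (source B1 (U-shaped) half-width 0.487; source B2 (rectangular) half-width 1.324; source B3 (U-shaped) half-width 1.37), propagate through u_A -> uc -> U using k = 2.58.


mean = (93.046 + 93.776 + 93.593 + 94.208 + 91.639) / 5 = 93.2524
s = sqrt(sum((x - mean)^2)/(n-1)) = 0.9936042
u_A = s / sqrt(n) = 0.9936042 / sqrt(5) = 0.44435331
u_B1 = 0.487 / sqrt(2) = 0.344361
u_B2 = 1.324 / sqrt(3) = 0.76441176
u_B3 = 1.37 / sqrt(2) = 0.96873629
uc = sqrt(0.44435331^2 + 0.344361^2 + 0.76441176^2 + 0.96873629^2) = 1.3560272
U = k * uc = 2.58 * 1.3560272
U = 3.4986

3.4986


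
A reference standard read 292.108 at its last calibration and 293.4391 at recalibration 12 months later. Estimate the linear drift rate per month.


rate = (v2 - v1) / months
= (293.4391 - 292.108) / 12
= 1.3311 / 12
= 0.1109

0.1109


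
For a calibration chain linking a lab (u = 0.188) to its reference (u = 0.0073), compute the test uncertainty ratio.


TUR = u_lab / u_ref
= 0.188 / 0.0073
= 25.7534

25.7534


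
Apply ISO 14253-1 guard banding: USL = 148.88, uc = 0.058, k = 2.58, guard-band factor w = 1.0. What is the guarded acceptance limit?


U = k * uc = 2.58 * 0.058 = 0.14964
guard band g = w * U = 1.0 * 0.14964 = 0.14964
AL = USL - g = 148.88 - 0.14964
AL = 148.7304

148.7304


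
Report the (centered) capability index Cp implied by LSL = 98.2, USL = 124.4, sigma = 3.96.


Cp = (USL - LSL) / (6 * sigma)
= (124.4 - 98.2) / (6 * 3.96)
= 26.2000 / 23.7600
= 1.1027

1.1027


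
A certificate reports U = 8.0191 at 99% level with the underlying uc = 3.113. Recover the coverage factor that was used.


k = U / uc
k = 8.0191 / 3.113
k = 2.576

2.576


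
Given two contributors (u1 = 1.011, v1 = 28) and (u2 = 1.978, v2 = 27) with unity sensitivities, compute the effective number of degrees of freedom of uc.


uc = sqrt(u1^2 + u2^2) = sqrt(1.011^2 + 1.978^2) = 2.2213971
v_eff = uc^4 / (u1^4/v1 + u2^4/v2)
= 2.2213971^4 / (1.011^4/28 + 1.978^4/27)
= 24.350327 / 0.60425743
v_eff = 40.2979

40.2979


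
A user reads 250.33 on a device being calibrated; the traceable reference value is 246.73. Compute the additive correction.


Correction = standard - reading
= 246.73 - 250.33
= -3.6000

-3.6000


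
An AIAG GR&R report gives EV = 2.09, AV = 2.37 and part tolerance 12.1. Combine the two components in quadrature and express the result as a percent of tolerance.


GRR = sqrt(EV^2 + AV^2) = sqrt(2.09^2 + 2.37^2) = 3.1599051
%GRR = GRR / tol * 100 = 3.1599051 / 12.1 * 100
%GRR = 26.1149

26.1149


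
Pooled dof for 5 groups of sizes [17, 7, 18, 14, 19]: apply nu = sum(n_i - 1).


nu = sum_i (n_i - 1)
nu = ((17 - 1) + (7 - 1) + (18 - 1) + (14 - 1) + (19 - 1))
nu = 16 + 6 + 17 + 13 + 18
nu = 70

70


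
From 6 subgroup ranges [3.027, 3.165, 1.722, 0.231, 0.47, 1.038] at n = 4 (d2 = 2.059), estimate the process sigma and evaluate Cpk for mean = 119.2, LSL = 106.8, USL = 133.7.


R_bar = (3.027 + 3.165 + 1.722 + 0.231 + 0.47 + 1.038) / 6 = 1.6088333
sigma = R_bar / d2 = 1.6088333 / 2.059 = 0.78136634
Cp = (USL - LSL)/(6*sigma) = (133.7 - 106.8)/(6*0.78136634) = 5.7378
Cpu = (133.7 - 119.2)/(3*0.78136634) = 6.1857
Cpl = (119.2 - 106.8)/(3*0.78136634) = 5.2899
Cpk = min(Cpu, Cpl) = 5.2899

5.2899


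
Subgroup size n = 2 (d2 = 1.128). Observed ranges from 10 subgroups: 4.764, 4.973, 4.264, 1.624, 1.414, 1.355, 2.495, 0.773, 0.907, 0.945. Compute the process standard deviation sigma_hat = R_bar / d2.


R_bar = (4.764 + 4.973 + 4.264 + 1.624 + 1.414 + 1.355 + 2.495 + 0.773 + 0.907 + 0.945) / 10
R_bar = 23.514 / 10 = 2.3514
sigma_hat = R_bar / d2 = 2.3514 / 1.128 = 2.0846

2.0846


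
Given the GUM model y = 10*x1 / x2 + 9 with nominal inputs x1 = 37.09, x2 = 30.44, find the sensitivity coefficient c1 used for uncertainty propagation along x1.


y = 10*x1 / x2 + 9
dy/dx1 = 10/x2
Evaluate at x2 = 30.44: c1 = 10 / 30.44
c1 = 0.3285

0.3285


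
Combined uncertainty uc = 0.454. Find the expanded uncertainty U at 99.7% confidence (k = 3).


U = k * uc
U = 3 * 0.454
U = 1.3620

1.3620


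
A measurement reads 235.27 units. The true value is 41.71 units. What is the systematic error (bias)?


Systematic error = measured - true
= 235.27 - 41.71
= 193.5600

193.5600


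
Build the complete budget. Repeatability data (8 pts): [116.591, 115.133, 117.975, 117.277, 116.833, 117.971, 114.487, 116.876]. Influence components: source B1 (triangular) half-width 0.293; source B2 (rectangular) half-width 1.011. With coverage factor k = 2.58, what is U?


mean = (116.591 + 115.133 + 117.975 + 117.277 + 116.833 + 117.971 + 114.487 + 116.876) / 8 = 116.642875
s = sqrt(sum((x - mean)^2)/(n-1)) = 1.2513589
u_A = s / sqrt(n) = 1.2513589 / sqrt(8) = 0.44242218
u_B1 = 0.293 / sqrt(6) = 0.11961675
u_B2 = 1.011 / sqrt(3) = 0.58370112
uc = sqrt(0.44242218^2 + 0.11961675^2 + 0.58370112^2) = 0.74212704
U = k * uc = 2.58 * 0.74212704
U = 1.9147

1.9147


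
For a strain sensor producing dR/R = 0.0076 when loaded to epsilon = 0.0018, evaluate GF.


GF = (dR/R) / epsilon
= 0.0076 / 0.0018
= 4.2222

4.2222


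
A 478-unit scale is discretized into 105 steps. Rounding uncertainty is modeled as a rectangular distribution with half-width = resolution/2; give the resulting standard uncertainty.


resolution = range / divisions
resolution = 478 / 105 = 4.552381
u_res = resolution / (2*sqrt(3))
u_res = 4.552381 / 3.4641016
u_res = 1.3142

1.3142


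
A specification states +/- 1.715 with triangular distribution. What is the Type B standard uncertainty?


u_B = half_width / sqrt(6)
u_B = 1.715 / 2.4494897
u_B = 0.7001

0.7001


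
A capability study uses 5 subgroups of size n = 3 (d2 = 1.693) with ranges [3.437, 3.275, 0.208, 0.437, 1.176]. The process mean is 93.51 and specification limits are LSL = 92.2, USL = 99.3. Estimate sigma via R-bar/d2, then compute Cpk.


R_bar = (3.437 + 3.275 + 0.208 + 0.437 + 1.176) / 5 = 1.7066
sigma = R_bar / d2 = 1.7066 / 1.693 = 1.0080331
Cp = (USL - LSL)/(6*sigma) = (99.3 - 92.2)/(6*1.0080331) = 1.1739
Cpu = (99.3 - 93.51)/(3*1.0080331) = 1.9146
Cpl = (93.51 - 92.2)/(3*1.0080331) = 0.4332
Cpk = min(Cpu, Cpl) = 0.4332

0.4332


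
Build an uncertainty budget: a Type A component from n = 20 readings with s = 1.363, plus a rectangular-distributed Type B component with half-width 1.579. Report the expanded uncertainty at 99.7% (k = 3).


u_A = s / sqrt(n) = 1.363 / sqrt(20) = 0.30477607
u_B = half_width / sqrt(3) = 1.579 / sqrt(3) = 0.91163608
uc = sqrt(u_A^2 + u_B^2) = sqrt(0.30477607^2 + 0.91163608^2) = 0.96123296
U = k * uc = 3 * 0.96123296
U = 2.8837

2.8837


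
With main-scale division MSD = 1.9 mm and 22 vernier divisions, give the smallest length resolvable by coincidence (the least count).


LC = MSD / n_div
= 1.9 / 22
= 0.0864

0.0864


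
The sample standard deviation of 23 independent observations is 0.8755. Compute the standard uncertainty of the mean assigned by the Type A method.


u_A = s / sqrt(n)
u_A = 0.8755 / sqrt(23)
u_A = 0.8755 / 4.7958315
u_A = 0.1826

0.1826


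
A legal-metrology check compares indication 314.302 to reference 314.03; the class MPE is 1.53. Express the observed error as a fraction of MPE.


e = indication - reference = 314.302 - 314.03 = 0.2720
|e| = 0.2720
ratio = |e| / MPE = 0.2720 / 1.53
ratio = 0.1778

0.1778


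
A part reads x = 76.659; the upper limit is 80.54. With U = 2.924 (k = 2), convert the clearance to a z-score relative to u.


u = U / k = 2.924 / 2 = 1.462
margin = |USL - x| = |80.54 - 76.659| = 3.881
z = margin / u = 3.881 / 1.462
z = 2.6546

2.6546


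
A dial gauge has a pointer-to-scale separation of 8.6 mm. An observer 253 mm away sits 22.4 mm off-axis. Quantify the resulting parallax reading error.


error = h * offset / d
= 8.6 * 22.4 / 253
= 0.7614

0.7614


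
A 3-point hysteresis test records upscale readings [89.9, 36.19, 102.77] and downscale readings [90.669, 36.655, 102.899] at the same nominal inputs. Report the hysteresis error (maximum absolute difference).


|89.9 - 90.669| = 0.7690
|36.19 - 36.655| = 0.4650
|102.77 - 102.899| = 0.1290
hysteresis = max(diffs) = 0.7690

0.7690


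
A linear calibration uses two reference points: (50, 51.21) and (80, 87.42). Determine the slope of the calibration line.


slope = (y2 - y1) / (x2 - x1)
= (87.42 - 51.21) / (80 - 50)
= 36.2100 / 30
= 1.2070

1.2070


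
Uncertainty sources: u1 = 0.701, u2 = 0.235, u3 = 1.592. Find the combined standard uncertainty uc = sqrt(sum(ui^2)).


uc = sqrt(0.701^2 + 0.235^2 + 1.592^2)
uc = sqrt(3.08109)
uc = 1.7553

1.7553


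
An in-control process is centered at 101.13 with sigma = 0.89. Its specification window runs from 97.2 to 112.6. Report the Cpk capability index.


Cpu = (USL - mean) / (3*sigma) = (112.6 - 101.13) / (3*0.89) = 4.2959
Cpl = (mean - LSL) / (3*sigma) = (101.13 - 97.2) / (3*0.89) = 1.4719
Cpk = min(Cpu, Cpl) = 1.4719

1.4719


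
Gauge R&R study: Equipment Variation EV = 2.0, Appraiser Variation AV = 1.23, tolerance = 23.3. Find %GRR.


GRR = sqrt(EV^2 + AV^2) = sqrt(2.0^2 + 1.23^2) = 2.3479566
%GRR = GRR / tol * 100 = 2.3479566 / 23.3 * 100
%GRR = 10.0771

10.0771


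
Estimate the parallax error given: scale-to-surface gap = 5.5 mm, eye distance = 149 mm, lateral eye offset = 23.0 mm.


error = h * offset / d
= 5.5 * 23.0 / 149
= 0.8490

0.8490


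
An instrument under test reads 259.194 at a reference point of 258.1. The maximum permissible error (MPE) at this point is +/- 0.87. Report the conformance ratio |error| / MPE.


e = indication - reference = 259.194 - 258.1 = 1.0940
|e| = 1.0940
ratio = |e| / MPE = 1.0940 / 0.87
ratio = 1.2575

1.2575


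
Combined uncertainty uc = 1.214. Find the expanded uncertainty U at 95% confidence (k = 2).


U = k * uc
U = 2 * 1.214
U = 2.4280

2.4280


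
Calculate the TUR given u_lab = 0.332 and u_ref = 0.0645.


TUR = u_lab / u_ref
= 0.332 / 0.0645
= 5.1473

5.1473


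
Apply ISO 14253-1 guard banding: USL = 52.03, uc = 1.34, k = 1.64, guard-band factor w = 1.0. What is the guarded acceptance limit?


U = k * uc = 1.64 * 1.34 = 2.1976
guard band g = w * U = 1.0 * 2.1976 = 2.1976
AL = USL - g = 52.03 - 2.1976
AL = 49.8324

49.8324


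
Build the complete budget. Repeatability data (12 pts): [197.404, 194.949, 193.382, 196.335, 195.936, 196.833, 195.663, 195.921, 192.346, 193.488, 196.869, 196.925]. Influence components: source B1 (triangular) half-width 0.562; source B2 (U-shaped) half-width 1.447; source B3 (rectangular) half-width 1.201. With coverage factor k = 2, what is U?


mean = (197.404 + 194.949 + 193.382 + 196.335 + 195.936 + 196.833 + 195.663 + 195.921 + 192.346 + 193.488 + 196.869 + 196.925) / 12 = 195.50425
s = sqrt(sum((x - mean)^2)/(n-1)) = 1.6288086
u_A = s / sqrt(n) = 1.6288086 / sqrt(12) = 0.47019654
u_B1 = 0.562 / sqrt(6) = 0.22943554
u_B2 = 1.447 / sqrt(2) = 1.0231835
u_B3 = 1.201 / sqrt(3) = 0.69339767
uc = sqrt(0.47019654^2 + 0.22943554^2 + 1.0231835^2 + 0.69339767^2) = 1.3421737
U = k * uc = 2 * 1.3421737
U = 2.6843

2.6843


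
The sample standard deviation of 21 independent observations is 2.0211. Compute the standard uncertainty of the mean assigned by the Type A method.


u_A = s / sqrt(n)
u_A = 2.0211 / sqrt(21)
u_A = 2.0211 / 4.5825757
u_A = 0.4410

0.4410


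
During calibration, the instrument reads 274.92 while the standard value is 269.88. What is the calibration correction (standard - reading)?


Correction = standard - reading
= 269.88 - 274.92
= -5.0400

-5.0400


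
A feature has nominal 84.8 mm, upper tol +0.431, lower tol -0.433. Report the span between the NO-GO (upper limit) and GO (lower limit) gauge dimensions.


GO = nominal - lower_tol (smallest hole = maximum material condition)
GO = 84.8 - 0.433 = 84.367
NO-GO = nominal + upper_tol (largest hole = least material condition)
NO-GO = 84.8 + 0.431 = 85.231
spread = NO-GO - GO = 85.231 - 84.367 = 0.8640

0.8640


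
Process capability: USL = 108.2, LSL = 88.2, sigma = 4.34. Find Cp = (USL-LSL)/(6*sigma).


Cp = (USL - LSL) / (6 * sigma)
= (108.2 - 88.2) / (6 * 4.34)
= 20.0000 / 26.0400
= 0.7680

0.7680


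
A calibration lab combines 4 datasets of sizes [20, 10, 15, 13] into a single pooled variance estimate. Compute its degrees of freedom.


nu = sum_i (n_i - 1)
nu = ((20 - 1) + (10 - 1) + (15 - 1) + (13 - 1))
nu = 19 + 9 + 14 + 12
nu = 54

54


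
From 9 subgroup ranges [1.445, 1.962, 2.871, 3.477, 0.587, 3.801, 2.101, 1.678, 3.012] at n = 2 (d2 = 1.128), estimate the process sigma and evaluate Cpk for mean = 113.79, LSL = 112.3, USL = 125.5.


R_bar = (1.445 + 1.962 + 2.871 + 3.477 + 0.587 + 3.801 + 2.101 + 1.678 + 3.012) / 9 = 2.326
sigma = R_bar / d2 = 2.326 / 1.128 = 2.0620567
Cp = (USL - LSL)/(6*sigma) = (125.5 - 112.3)/(6*2.0620567) = 1.0669
Cpu = (125.5 - 113.79)/(3*2.0620567) = 1.8929
Cpl = (113.79 - 112.3)/(3*2.0620567) = 0.2409
Cpk = min(Cpu, Cpl) = 0.2409

0.2409


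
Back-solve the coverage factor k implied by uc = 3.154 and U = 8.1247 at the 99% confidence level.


k = U / uc
k = 8.1247 / 3.154
k = 2.576

2.576


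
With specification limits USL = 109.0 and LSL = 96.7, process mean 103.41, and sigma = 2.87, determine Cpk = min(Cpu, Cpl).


Cpu = (USL - mean) / (3*sigma) = (109.0 - 103.41) / (3*2.87) = 0.6492
Cpl = (mean - LSL) / (3*sigma) = (103.41 - 96.7) / (3*2.87) = 0.7793
Cpk = min(Cpu, Cpl) = 0.6492

0.6492


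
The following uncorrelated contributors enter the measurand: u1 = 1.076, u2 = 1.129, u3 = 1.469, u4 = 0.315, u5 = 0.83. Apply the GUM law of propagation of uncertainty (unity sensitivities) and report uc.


uc = sqrt(1.076^2 + 1.129^2 + 1.469^2 + 0.315^2 + 0.83^2)
uc = sqrt(5.378503)
uc = 2.3192

2.3192


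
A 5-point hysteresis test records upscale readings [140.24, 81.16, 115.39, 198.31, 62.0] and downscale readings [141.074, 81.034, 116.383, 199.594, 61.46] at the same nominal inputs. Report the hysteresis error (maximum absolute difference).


|140.24 - 141.074| = 0.8340
|81.16 - 81.034| = 0.1260
|115.39 - 116.383| = 0.9930
|198.31 - 199.594| = 1.2840
|62.0 - 61.46| = 0.5400
hysteresis = max(diffs) = 1.2840

1.2840


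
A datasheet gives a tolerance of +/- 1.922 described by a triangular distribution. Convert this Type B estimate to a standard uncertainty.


u_B = half_width / sqrt(6)
u_B = 1.922 / 2.4494897
u_B = 0.7847

0.7847


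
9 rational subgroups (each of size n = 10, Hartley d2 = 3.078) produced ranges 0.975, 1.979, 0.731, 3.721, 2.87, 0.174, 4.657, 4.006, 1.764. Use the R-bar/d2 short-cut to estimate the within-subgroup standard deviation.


R_bar = (0.975 + 1.979 + 0.731 + 3.721 + 2.87 + 0.174 + 4.657 + 4.006 + 1.764) / 9
R_bar = 20.877 / 9 = 2.3196667
sigma_hat = R_bar / d2 = 2.3196667 / 3.078 = 0.7536

0.7536


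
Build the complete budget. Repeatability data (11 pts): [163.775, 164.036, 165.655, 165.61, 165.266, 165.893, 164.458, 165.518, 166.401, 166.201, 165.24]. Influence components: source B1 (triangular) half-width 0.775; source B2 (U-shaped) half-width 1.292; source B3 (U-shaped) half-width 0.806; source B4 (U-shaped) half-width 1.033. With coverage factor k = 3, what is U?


mean = (163.775 + 164.036 + 165.655 + 165.61 + 165.266 + 165.893 + 164.458 + 165.518 + 166.401 + 166.201 + 165.24) / 11 = 165.2775455
s = sqrt(sum((x - mean)^2)/(n-1)) = 0.85304131
u_A = s / sqrt(n) = 0.85304131 / sqrt(11) = 0.25720163
u_B1 = 0.775 / sqrt(6) = 0.31639243
u_B2 = 1.292 / sqrt(2) = 0.91358196
u_B3 = 0.806 / sqrt(2) = 0.56992807
u_B4 = 1.033 / sqrt(2) = 0.7304413
uc = sqrt(0.25720163^2 + 0.31639243^2 + 0.91358196^2 + 0.56992807^2 + 0.7304413^2) = 1.3635437
U = k * uc = 3 * 1.3635437
U = 4.0906

4.0906


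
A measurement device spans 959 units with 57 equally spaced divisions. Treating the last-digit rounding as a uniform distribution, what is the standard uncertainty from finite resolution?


resolution = range / divisions
resolution = 959 / 57 = 16.824561
u_res = resolution / (2*sqrt(3))
u_res = 16.824561 / 3.4641016
u_res = 4.8568

4.8568


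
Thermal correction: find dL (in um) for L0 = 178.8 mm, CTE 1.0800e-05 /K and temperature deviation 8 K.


dL = L * alpha * dT
= 178.8 * 1.0800e-05 * 8
= 0.0154483 mm
dL_um = 0.0154483 * 1000 = 15.4483 um

15.4483


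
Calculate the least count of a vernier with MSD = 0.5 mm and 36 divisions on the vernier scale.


LC = MSD / n_div
= 0.5 / 36
= 0.0139

0.0139


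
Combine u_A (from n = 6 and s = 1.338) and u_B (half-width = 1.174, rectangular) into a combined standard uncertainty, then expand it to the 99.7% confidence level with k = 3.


u_A = s / sqrt(n) = 1.338 / sqrt(6) = 0.54623621
u_B = half_width / sqrt(3) = 1.174 / sqrt(3) = 0.67780922
uc = sqrt(u_A^2 + u_B^2) = sqrt(0.54623621^2 + 0.67780922^2) = 0.87051671
U = k * uc = 3 * 0.87051671
U = 2.6116

2.6116


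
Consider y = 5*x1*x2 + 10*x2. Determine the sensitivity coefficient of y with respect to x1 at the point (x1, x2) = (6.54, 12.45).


y = 5*x1*x2 + 10*x2
dy/dx1 = 5*x2
Evaluate at x2 = 12.45: c1 = 5 * 12.45
c1 = 62.2500

62.2500
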